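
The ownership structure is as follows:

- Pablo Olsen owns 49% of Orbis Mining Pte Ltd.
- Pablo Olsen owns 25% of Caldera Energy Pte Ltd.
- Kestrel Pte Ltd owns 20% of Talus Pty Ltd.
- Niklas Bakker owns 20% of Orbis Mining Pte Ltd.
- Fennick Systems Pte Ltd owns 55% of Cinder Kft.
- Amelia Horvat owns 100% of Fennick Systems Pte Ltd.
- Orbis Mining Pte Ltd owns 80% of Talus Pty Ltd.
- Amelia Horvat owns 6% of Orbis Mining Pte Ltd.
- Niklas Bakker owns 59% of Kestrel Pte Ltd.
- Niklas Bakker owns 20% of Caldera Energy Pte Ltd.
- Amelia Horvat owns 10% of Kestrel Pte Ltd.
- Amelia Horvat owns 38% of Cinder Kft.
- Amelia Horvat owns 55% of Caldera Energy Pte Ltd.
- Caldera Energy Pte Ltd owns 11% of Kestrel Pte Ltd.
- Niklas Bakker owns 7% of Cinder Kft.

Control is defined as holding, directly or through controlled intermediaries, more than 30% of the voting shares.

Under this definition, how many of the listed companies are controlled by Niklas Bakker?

Niklas holds 59% of Kestrel, so Niklas controls Kestrel.
No other company's threshold is met.
Niklas controls 1 company.

1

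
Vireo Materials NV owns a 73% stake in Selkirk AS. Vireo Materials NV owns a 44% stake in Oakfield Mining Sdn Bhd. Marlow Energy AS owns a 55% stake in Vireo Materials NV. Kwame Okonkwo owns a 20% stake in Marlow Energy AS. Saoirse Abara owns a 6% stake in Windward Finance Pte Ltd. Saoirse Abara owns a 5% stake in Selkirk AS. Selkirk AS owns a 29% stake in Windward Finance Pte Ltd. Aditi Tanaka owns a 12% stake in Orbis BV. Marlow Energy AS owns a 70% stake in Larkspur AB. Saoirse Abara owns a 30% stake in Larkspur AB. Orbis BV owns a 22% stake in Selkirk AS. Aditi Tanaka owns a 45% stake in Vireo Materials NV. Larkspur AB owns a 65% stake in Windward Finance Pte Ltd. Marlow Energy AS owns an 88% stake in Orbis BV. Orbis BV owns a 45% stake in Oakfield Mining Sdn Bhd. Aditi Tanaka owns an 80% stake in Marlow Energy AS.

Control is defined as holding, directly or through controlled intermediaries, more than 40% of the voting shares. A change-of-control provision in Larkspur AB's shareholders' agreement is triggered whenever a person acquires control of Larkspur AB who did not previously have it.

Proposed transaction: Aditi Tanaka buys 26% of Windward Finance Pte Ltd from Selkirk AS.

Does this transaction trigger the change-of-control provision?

The purchase adds only to Aditi's holdings (Selkirk's stake shrinks), so Aditi is the only person who could newly come to control Larkspur.
Aditi holds 80% of Marlow, so Aditi controls Marlow.
Marlow holds 70% of Larkspur, so Aditi controls Larkspur.
So Aditi already controls Larkspur before the transaction.
After the purchase, Aditi holds 26% of Windward directly, and Selkirk's stake falls to 3%.
Aditi controlled Larkspur already, so this is not a new person acquiring control; every other person's position is unchanged or reduced.
No new person acquires control, so the clause is not triggered.

No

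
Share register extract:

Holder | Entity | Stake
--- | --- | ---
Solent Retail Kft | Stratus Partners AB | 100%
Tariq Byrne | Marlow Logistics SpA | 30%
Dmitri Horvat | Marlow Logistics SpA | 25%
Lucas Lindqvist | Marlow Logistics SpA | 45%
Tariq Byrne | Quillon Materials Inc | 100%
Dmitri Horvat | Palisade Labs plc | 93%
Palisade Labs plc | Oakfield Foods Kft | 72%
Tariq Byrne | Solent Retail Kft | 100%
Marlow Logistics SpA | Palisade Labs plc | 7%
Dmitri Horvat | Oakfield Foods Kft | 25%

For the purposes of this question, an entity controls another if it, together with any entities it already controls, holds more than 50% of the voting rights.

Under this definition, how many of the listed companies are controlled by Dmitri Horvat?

Dmitri holds 93% of Palisade, so Dmitri controls Palisade.
Dmitri and Palisade together hold 25% + 72% = 97% of Oakfield, so Dmitri controls Oakfield.
No other company's threshold is met.
Dmitri controls 2 companies.

2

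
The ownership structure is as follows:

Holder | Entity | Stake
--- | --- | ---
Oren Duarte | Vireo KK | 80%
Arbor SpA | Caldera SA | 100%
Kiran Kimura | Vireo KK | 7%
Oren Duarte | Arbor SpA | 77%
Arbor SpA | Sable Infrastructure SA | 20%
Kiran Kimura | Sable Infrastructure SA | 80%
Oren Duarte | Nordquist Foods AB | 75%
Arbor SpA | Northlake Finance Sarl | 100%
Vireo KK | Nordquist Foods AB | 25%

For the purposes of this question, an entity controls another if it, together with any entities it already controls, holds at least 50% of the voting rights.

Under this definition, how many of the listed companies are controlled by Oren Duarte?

Oren holds 80% of Vireo, so Oren controls Vireo.
Oren holds 77% of Arbor, so Oren controls Arbor.
Oren and Vireo together hold 75% + 25% = 100% of Nordquist, so Oren controls Nordquist.
Arbor holds 100% of Caldera, so Oren controls Caldera.
Arbor holds 100% of Northlake, so Oren controls Northlake.
No other company's threshold is met.
Oren controls 5 companies.

5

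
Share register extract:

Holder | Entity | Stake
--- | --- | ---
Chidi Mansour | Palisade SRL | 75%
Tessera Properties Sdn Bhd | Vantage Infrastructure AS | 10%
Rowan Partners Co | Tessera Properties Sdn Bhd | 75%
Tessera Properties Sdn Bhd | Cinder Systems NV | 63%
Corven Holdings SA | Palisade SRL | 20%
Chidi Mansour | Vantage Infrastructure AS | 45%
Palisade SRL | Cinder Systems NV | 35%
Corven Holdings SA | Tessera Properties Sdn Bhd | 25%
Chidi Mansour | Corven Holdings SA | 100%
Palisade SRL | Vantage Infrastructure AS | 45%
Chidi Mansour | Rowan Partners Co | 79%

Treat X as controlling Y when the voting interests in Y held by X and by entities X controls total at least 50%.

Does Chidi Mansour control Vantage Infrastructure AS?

Yes

Chidi holds 100% of Corven, so Chidi controls Corven.
Chidi and Corven together hold 75% + 20% = 95% of Palisade, so Chidi controls Palisade.
Chidi holds 79% of Rowan, so Chidi controls Rowan.
Corven and Rowan together hold 25% + 75% = 100% of Tessera, so Chidi controls Tessera.
Chidi and Palisade and Tessera together hold 45% + 45% + 10% = 100% of Vantage, so Chidi controls Vantage.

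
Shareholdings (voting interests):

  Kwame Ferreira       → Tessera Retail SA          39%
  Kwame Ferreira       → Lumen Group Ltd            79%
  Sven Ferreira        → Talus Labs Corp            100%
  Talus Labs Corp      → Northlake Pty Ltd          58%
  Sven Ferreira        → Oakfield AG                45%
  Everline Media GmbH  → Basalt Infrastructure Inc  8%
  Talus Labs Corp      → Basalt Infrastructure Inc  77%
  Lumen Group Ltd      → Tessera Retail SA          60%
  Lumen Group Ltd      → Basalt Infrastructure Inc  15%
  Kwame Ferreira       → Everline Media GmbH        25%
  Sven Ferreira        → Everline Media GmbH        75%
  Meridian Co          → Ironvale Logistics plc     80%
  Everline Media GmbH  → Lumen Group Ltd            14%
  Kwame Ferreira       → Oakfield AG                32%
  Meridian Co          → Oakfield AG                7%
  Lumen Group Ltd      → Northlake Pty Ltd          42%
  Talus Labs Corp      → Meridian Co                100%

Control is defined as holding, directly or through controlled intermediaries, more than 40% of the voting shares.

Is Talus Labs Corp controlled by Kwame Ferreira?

Kwame holds 79% of Lumen, so Kwame controls Lumen.
Lumen holds 42% of Northlake, so Kwame controls Northlake.
Lumen and Kwame together hold 60% + 39% = 99% of Tessera, so Kwame controls Tessera.
Neither Kwame nor any entity Kwame controls holds any voting interest in Talus.
So Kwame does not control Talus.

No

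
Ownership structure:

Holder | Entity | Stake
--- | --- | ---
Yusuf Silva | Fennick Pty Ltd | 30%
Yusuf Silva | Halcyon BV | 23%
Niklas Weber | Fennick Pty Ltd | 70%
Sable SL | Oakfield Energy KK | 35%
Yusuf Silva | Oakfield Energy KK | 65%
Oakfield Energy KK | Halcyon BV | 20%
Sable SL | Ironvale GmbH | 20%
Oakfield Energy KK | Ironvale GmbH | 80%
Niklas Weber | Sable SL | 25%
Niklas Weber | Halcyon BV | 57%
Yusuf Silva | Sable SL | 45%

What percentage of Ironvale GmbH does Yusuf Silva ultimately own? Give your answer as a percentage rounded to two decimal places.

Yusuf reaches Ironvale along 3 paths.
Via Sable → Oakfield: 45% × 35% × 80% = 12.6%.
Via Oakfield: 65% × 80% = 52%.
Via Sable: 45% × 20% = 9%.
Total: 12.6% + 52% + 9% = 73.6%.
Rounded: 73.60%.

73.60%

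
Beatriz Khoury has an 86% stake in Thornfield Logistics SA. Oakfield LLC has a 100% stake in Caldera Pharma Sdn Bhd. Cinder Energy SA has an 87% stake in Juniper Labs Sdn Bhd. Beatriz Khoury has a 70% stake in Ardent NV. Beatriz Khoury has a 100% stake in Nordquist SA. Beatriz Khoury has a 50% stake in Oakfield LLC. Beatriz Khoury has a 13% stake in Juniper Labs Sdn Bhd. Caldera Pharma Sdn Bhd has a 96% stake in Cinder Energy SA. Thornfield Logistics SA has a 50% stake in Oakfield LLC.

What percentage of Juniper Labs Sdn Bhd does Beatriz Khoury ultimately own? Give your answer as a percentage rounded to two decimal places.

90.67%

Beatriz reaches Juniper along 3 paths.
Via Oakfield → Caldera → Cinder: 50% × 100% × 96% × 87% = 41.76%.
Via Thornfield → Oakfield → Caldera → Cinder: 86% × 50% × 100% × 96% × 87% = 35.9136%.
Direct stake: 13% = 13%.
Total: 41.76% + 35.9136% + 13% = 90.6736%.
Rounded: 90.67%.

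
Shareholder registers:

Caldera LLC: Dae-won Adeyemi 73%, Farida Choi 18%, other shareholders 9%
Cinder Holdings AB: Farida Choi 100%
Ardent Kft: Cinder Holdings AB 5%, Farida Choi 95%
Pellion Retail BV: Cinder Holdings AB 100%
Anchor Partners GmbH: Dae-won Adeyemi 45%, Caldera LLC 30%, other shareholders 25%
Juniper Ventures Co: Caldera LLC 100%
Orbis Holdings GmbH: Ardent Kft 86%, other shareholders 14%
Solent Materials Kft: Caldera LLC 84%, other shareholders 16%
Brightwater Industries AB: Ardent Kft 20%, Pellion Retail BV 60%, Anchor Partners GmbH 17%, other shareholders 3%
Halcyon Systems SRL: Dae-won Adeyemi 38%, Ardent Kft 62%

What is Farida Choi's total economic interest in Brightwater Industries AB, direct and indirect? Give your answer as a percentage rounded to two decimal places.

Farida reaches Brightwater along 4 paths.
Via Cinder → Ardent: 100% × 5% × 20% = 1%.
Via Ardent: 95% × 20% = 19%.
Via Cinder → Pellion: 100% × 100% × 60% = 60%.
Via Caldera → Anchor: 18% × 30% × 17% = 0.918%.
Total: 1% + 19% + 60% + 0.918% = 80.918%.
Rounded: 80.92%.

80.92%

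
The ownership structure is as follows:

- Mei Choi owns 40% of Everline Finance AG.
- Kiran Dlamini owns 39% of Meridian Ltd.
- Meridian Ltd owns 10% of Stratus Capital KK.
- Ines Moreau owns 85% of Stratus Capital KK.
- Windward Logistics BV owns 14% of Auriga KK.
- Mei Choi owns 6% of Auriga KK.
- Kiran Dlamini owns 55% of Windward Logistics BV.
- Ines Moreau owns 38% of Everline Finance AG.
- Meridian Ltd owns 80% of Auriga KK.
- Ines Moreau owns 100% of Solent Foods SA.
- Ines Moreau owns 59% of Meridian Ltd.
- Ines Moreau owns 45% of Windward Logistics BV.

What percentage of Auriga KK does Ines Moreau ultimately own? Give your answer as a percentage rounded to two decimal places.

53.50%

Ines reaches Auriga along 2 paths.
Via Meridian: 59% × 80% = 47.2%.
Via Windward: 45% × 14% = 6.3%.
Total: 47.2% + 6.3% = 53.5%.
Rounded: 53.50%.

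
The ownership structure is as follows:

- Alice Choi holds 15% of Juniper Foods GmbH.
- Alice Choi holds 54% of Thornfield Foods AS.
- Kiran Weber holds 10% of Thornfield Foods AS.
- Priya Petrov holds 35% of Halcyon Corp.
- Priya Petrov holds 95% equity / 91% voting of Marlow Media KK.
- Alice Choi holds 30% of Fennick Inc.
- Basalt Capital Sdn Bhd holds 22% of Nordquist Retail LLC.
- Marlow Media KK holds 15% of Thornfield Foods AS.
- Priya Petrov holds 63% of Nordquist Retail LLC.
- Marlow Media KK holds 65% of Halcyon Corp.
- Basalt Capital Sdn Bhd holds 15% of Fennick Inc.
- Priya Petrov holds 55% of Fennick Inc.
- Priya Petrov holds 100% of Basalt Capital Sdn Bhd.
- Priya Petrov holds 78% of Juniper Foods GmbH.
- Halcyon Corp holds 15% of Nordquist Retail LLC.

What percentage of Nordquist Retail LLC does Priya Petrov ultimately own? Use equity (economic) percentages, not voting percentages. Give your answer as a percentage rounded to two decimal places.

Priya reaches Nordquist along 4 paths.
Direct stake: 63% = 63%.
Via Basalt: 100% × 22% = 22%.
Via Marlow → Halcyon: 95% × 65% × 15% = 9.2625%.
Via Halcyon: 35% × 15% = 5.25%.
Total: 63% + 22% + 9.2625% + 5.25% = 99.5125%.
Rounded: 99.51%.

99.51%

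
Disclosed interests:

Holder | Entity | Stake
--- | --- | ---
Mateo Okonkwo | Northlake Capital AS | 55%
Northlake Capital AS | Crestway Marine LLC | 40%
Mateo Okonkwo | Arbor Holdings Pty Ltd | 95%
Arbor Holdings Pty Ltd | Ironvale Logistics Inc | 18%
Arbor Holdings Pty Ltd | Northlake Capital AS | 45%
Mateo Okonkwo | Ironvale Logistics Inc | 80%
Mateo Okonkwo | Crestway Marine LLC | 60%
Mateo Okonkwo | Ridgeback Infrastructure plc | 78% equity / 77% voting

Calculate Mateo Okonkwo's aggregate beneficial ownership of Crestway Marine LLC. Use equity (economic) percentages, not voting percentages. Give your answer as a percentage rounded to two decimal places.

Mateo reaches Crestway along 3 paths.
Via Northlake: 55% × 40% = 22%.
Via Arbor → Northlake: 95% × 45% × 40% = 17.1%.
Direct stake: 60% = 60%.
Total: 22% + 17.1% + 60% = 99.1%.
Rounded: 99.10%.

99.10%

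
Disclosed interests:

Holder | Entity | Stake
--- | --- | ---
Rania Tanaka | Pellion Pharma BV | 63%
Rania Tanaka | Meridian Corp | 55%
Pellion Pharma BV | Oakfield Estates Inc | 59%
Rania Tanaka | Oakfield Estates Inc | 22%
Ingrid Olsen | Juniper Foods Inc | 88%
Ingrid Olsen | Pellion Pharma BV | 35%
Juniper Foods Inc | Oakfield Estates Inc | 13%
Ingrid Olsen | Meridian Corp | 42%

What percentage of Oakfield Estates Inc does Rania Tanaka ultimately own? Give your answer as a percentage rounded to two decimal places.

59.17%

Rania reaches Oakfield along 2 paths.
Via Pellion: 63% × 59% = 37.17%.
Direct stake: 22% = 22%.
Total: 37.17% + 22% = 59.17%.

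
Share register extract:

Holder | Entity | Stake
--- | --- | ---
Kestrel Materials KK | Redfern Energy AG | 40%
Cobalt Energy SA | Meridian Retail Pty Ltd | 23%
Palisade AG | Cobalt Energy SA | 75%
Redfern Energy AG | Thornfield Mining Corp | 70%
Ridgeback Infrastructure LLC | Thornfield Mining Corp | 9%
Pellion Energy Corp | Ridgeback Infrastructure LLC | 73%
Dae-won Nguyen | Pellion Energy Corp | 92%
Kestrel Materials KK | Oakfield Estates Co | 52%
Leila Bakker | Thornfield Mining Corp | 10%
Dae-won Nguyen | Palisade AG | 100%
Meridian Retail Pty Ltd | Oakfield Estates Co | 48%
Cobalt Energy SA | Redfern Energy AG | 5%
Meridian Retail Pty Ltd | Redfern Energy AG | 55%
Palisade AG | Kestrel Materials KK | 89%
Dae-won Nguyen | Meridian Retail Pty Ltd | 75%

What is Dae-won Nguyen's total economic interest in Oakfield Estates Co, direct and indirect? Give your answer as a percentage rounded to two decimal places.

Dae-won reaches Oakfield along 3 paths.
Via Palisade → Cobalt → Meridian: 100% × 75% × 23% × 48% = 8.28%.
Via Meridian: 75% × 48% = 36%.
Via Palisade → Kestrel: 100% × 89% × 52% = 46.28%.
Total: 8.28% + 36% + 46.28% = 90.56%.

90.56%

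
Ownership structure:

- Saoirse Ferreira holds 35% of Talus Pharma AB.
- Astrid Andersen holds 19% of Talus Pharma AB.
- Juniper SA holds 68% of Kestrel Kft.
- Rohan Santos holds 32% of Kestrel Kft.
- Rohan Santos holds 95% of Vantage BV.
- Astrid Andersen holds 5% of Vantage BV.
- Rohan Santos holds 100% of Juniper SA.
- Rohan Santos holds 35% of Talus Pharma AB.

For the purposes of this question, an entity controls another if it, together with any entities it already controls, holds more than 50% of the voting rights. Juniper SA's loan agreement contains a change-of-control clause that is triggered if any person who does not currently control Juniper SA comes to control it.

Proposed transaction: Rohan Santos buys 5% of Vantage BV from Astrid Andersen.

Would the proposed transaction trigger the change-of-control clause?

The purchase adds only to Rohan's holdings (Astrid's stake shrinks), so Rohan is the only person who could newly come to control Juniper.
Rohan holds 100% of Juniper, so Rohan controls Juniper.
So Rohan already controls Juniper before the transaction.
After the purchase, Rohan's direct stake in Vantage rises to 95% + 5% = 100%, and Astrid's stake falls to 0%.
Rohan controlled Juniper already, so this is not a new person acquiring control; every other person's position is unchanged or reduced.
No new person acquires control, so the clause is not triggered.

No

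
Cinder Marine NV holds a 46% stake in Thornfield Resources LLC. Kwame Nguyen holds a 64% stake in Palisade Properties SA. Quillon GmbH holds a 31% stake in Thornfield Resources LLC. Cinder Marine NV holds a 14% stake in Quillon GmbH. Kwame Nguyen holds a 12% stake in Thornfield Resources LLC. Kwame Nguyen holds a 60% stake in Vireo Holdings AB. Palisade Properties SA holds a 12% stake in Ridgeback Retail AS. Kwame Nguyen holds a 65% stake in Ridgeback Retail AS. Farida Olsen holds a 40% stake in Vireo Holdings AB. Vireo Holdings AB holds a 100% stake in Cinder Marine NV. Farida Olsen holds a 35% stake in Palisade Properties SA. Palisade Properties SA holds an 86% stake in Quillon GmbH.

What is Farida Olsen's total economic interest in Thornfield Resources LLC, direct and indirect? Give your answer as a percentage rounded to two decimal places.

29.47%

Farida reaches Thornfield along 3 paths.
Via Vireo → Cinder: 40% × 100% × 46% = 18.4%.
Via Vireo → Cinder → Quillon: 40% × 100% × 14% × 31% = 1.736%.
Via Palisade → Quillon: 35% × 86% × 31% = 9.331%.
Total: 18.4% + 1.736% + 9.331% = 29.467%.
Rounded: 29.47%.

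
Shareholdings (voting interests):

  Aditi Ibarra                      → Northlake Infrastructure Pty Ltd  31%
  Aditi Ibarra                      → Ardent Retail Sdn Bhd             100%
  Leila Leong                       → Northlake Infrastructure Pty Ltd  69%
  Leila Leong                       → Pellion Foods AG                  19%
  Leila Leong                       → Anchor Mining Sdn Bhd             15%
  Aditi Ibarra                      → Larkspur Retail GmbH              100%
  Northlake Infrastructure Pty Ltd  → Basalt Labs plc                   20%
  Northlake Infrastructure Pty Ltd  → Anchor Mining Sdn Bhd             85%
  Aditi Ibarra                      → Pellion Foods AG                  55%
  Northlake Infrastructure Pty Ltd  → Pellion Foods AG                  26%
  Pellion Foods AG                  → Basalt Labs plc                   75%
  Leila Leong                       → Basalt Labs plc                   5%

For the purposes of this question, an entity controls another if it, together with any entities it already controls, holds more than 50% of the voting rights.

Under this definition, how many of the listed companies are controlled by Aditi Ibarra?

Aditi holds 100% of Larkspur, so Aditi controls Larkspur.
Aditi holds 55% of Pellion, so Aditi controls Pellion.
Aditi holds 100% of Ardent, so Aditi controls Ardent.
Pellion holds 75% of Basalt, so Aditi controls Basalt.
No other company's threshold is met.
Aditi controls 4 companies.

4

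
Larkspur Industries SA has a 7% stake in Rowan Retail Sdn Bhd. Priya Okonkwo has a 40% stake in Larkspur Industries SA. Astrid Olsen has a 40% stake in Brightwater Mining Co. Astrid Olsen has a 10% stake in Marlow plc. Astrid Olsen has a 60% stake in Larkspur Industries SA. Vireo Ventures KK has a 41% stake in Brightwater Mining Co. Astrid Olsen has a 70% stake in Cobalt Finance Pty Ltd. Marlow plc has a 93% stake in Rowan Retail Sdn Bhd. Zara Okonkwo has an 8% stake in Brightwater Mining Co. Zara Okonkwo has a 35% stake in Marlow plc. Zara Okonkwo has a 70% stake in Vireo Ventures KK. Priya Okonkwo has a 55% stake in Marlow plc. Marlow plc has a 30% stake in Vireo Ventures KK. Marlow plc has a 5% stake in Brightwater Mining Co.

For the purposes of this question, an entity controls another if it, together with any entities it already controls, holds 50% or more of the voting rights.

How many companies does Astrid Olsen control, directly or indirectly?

2

Astrid holds 70% of Cobalt, so Astrid controls Cobalt.
Astrid holds 60% of Larkspur, so Astrid controls Larkspur.
No other company's threshold is met.
Astrid controls 2 companies.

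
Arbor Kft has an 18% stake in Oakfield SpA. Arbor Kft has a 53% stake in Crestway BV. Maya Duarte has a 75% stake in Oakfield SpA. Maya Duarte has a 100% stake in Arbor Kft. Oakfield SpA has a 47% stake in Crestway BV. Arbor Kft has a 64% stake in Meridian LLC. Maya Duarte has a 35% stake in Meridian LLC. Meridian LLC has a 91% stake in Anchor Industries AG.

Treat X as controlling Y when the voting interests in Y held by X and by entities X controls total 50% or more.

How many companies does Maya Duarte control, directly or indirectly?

Maya holds 100% of Arbor, so Maya controls Arbor.
Maya and Arbor together hold 75% + 18% = 93% of Oakfield, so Maya controls Oakfield.
Maya and Arbor together hold 35% + 64% = 99% of Meridian, so Maya controls Meridian.
Meridian holds 91% of Anchor, so Maya controls Anchor.
Arbor and Oakfield together hold 53% + 47% = 100% of Crestway, so Maya controls Crestway.
Maya controls 5 companies.

5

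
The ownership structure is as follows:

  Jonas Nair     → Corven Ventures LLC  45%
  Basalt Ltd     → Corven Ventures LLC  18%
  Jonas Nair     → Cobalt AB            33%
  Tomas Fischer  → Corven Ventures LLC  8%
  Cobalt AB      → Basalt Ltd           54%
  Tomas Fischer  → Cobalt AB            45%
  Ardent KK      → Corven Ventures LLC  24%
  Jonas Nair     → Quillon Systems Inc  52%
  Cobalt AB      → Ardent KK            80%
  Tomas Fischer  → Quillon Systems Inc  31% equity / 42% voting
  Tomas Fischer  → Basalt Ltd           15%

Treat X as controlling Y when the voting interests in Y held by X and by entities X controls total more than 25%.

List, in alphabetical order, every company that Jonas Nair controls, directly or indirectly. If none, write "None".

Jonas holds 33% of Cobalt, so Jonas controls Cobalt.
Jonas holds 52% of Quillon, so Jonas controls Quillon.
Cobalt holds 54% of Basalt, so Jonas controls Basalt.
Cobalt holds 80% of Ardent, so Jonas controls Ardent.
Ardent and Jonas and Basalt together hold 24% + 45% + 18% = 87% of Corven, so Jonas controls Corven.

Ardent KK, Basalt Ltd, Cobalt AB, Corven Ventures LLC, Quillon Systems Inc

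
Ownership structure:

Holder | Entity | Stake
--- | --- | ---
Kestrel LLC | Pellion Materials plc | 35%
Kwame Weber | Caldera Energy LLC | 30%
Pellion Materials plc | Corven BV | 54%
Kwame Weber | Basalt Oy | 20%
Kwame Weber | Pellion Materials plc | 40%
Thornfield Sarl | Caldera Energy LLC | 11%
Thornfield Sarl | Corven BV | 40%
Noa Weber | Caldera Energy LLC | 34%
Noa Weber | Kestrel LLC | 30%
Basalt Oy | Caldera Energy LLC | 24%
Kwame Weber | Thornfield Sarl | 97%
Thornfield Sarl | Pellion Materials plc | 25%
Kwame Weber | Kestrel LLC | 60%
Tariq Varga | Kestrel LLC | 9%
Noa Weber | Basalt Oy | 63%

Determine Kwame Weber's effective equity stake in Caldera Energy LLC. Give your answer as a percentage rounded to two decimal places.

Kwame reaches Caldera along 3 paths.
Via Thornfield: 97% × 11% = 10.67%.
Direct stake: 30% = 30%.
Via Basalt: 20% × 24% = 4.8%.
Total: 10.67% + 30% + 4.8% = 45.47%.

45.47%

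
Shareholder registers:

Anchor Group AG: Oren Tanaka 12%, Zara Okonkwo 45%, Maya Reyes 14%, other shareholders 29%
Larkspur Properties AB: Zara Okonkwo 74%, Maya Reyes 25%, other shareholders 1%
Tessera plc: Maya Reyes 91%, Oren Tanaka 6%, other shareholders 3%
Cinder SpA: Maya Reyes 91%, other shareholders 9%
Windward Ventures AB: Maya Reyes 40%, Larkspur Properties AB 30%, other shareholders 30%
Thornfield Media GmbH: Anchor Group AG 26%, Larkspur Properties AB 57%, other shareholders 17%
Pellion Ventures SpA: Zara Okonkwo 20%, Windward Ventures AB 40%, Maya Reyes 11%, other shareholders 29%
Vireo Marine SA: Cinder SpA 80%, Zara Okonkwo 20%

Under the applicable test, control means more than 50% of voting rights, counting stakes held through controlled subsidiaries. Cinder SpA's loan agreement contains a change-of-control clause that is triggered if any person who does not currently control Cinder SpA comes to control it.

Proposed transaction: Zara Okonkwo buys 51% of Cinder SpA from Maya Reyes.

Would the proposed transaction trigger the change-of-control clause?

The purchase adds only to Zara's holdings (Maya's stake shrinks), so Zara is the only person who could newly come to control Cinder.
Zara holds 74% of Larkspur, so Zara controls Larkspur.
Larkspur holds 57% of Thornfield, so Zara controls Thornfield.
Neither Zara nor any entity Zara controls holds any voting interest in Cinder.
So before the transaction, Zara does not control Cinder.
After the purchase, Zara holds 51% of Cinder directly, and Maya's stake falls to 40%.
Zara holds 51% of Cinder, so Zara controls Cinder.
Zara did not control Cinder before and does after, so the clause is triggered.

Yes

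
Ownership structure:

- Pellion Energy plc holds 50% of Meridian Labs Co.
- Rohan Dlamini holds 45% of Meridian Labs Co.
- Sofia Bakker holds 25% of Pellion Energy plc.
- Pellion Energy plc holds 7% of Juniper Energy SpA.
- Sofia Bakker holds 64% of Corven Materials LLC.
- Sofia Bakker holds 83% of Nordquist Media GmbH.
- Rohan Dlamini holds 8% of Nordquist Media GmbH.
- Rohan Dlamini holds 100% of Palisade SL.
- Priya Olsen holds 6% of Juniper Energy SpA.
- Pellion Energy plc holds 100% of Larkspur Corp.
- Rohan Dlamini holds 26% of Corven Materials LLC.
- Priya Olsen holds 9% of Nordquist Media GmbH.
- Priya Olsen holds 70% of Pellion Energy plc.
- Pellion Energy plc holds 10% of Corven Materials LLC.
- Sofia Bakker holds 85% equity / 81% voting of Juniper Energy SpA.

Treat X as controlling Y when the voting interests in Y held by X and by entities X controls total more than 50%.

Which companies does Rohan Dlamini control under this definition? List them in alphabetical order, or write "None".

Palisade SL

Rohan holds 100% of Palisade, so Rohan controls Palisade.
No other company's threshold is met.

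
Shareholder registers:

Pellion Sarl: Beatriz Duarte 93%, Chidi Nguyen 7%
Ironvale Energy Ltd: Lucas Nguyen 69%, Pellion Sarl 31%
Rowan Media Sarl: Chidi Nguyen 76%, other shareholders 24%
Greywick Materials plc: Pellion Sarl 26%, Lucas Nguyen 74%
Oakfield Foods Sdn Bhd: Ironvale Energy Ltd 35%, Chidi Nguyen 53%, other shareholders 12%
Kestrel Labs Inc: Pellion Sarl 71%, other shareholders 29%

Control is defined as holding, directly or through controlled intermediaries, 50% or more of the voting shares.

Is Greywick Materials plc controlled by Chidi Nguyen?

Chidi holds 76% of Rowan, so Chidi controls Rowan.
Chidi holds 53% of Oakfield, so Chidi controls Oakfield.
Neither Chidi nor any entity Chidi controls holds any voting interest in Greywick.
So Chidi does not control Greywick.

No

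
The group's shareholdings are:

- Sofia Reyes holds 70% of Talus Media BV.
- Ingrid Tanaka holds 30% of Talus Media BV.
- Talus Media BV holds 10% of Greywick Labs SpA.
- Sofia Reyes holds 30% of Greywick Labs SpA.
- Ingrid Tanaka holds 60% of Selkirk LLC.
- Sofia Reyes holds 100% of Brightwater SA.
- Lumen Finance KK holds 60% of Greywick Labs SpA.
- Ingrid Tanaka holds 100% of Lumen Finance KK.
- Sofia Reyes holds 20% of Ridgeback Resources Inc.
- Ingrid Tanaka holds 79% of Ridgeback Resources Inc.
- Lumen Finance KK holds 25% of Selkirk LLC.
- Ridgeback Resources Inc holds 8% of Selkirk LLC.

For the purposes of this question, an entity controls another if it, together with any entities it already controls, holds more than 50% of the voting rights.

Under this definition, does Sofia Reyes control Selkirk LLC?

Sofia holds 70% of Talus, so Sofia controls Talus.
Sofia holds 100% of Brightwater, so Sofia controls Brightwater.
Neither Sofia nor any entity Sofia controls holds any voting interest in Selkirk.
So Sofia does not control Selkirk.

No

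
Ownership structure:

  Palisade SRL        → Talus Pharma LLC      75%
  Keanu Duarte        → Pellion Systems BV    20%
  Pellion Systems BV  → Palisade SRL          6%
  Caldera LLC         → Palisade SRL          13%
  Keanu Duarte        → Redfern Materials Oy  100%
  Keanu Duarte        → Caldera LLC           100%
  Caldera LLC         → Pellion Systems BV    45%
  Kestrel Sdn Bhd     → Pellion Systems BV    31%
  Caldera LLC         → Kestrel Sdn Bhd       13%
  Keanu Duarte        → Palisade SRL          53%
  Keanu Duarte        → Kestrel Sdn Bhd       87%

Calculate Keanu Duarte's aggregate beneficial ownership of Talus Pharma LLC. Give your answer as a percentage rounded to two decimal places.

Keanu reaches Talus along 6 paths.
Via Caldera → Pellion → Palisade: 100% × 45% × 6% × 75% = 2.025%.
Via Pellion → Palisade: 20% × 6% × 75% = 0.9%.
Via Kestrel → Pellion → Palisade: 87% × 31% × 6% × 75% = 1.21365%.
Via Caldera → Kestrel → Pellion → Palisade: 100% × 13% × 31% × 6% × 75% = 0.18135%.
Via Palisade: 53% × 75% = 39.75%.
Via Caldera → Palisade: 100% × 13% × 75% = 9.75%.
Total: 2.025% + 0.9% + 1.21365% + 0.18135% + 39.75% + 9.75% = 53.82%.

53.82%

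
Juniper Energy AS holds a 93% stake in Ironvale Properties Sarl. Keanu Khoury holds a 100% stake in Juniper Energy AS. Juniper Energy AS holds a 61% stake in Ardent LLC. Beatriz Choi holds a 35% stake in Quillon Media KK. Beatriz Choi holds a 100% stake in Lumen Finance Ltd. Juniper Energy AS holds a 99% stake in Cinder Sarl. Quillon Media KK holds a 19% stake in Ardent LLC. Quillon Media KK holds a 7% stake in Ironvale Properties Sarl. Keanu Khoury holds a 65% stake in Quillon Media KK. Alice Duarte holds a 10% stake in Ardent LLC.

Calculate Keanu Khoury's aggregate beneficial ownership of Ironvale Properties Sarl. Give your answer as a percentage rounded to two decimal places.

97.55%

Keanu reaches Ironvale along 2 paths.
Via Juniper: 100% × 93% = 93%.
Via Quillon: 65% × 7% = 4.55%.
Total: 93% + 4.55% = 97.55%.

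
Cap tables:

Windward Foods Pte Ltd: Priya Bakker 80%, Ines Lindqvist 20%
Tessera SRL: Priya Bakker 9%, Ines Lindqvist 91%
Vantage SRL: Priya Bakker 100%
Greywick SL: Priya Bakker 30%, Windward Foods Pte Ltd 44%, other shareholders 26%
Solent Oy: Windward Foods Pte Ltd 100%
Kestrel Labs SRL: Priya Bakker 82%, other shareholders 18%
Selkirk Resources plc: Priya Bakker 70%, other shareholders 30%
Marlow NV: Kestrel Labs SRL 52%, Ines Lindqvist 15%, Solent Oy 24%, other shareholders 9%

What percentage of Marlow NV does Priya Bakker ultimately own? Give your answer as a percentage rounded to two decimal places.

Priya reaches Marlow along 2 paths.
Via Kestrel: 82% × 52% = 42.64%.
Via Windward → Solent: 80% × 100% × 24% = 19.2%.
Total: 42.64% + 19.2% = 61.84%.

61.84%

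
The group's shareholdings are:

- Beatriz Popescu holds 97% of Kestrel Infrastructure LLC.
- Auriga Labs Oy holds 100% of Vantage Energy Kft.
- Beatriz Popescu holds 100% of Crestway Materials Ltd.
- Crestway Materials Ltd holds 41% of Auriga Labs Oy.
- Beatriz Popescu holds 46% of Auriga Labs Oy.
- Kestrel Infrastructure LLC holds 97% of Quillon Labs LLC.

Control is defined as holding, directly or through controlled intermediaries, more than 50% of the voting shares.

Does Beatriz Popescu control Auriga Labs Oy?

Yes

Beatriz holds 100% of Crestway, so Beatriz controls Crestway.
Crestway and Beatriz together hold 41% + 46% = 87% of Auriga, so Beatriz controls Auriga.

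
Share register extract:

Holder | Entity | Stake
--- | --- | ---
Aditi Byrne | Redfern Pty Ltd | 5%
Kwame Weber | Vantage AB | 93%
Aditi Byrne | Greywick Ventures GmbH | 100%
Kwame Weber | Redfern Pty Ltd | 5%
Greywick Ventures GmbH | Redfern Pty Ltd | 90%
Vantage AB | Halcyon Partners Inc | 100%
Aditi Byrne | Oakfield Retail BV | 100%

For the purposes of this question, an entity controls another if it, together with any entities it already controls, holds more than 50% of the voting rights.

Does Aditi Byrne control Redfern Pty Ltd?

Yes

Aditi holds 100% of Greywick, so Aditi controls Greywick.
Aditi and Greywick together hold 5% + 90% = 95% of Redfern, so Aditi controls Redfern.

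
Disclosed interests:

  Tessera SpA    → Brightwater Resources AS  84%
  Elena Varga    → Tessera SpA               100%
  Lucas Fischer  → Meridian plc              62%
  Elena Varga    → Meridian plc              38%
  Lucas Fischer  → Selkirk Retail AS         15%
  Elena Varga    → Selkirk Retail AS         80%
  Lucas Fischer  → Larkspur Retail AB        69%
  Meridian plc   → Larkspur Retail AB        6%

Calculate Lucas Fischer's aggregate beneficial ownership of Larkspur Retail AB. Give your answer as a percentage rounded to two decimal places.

Lucas reaches Larkspur along 2 paths.
Via Meridian: 62% × 6% = 3.72%.
Direct stake: 69% = 69%.
Total: 3.72% + 69% = 72.72%.

72.72%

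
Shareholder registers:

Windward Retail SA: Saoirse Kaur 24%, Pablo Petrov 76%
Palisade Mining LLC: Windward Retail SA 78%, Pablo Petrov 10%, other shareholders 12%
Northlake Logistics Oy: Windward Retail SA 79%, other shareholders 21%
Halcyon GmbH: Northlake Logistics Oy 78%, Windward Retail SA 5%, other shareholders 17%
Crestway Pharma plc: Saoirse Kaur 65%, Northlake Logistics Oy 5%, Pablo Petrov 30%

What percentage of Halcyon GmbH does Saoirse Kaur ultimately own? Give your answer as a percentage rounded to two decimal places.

Saoirse reaches Halcyon along 2 paths.
Via Windward → Northlake: 24% × 79% × 78% = 14.7888%.
Via Windward: 24% × 5% = 1.2%.
Total: 14.7888% + 1.2% = 15.9888%.
Rounded: 15.99%.

15.99%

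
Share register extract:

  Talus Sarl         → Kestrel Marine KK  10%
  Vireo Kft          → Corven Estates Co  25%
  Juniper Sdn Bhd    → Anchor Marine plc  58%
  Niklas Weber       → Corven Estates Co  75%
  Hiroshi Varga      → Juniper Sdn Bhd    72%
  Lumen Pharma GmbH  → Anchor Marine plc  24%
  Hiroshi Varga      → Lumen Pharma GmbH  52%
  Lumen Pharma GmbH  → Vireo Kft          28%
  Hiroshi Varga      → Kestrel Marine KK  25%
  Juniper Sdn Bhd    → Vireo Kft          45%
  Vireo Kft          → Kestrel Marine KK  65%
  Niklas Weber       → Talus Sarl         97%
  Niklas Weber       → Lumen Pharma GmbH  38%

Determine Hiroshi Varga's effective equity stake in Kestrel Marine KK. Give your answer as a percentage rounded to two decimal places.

Hiroshi reaches Kestrel along 3 paths.
Direct stake: 25% = 25%.
Via Lumen → Vireo: 52% × 28% × 65% = 9.464%.
Via Juniper → Vireo: 72% × 45% × 65% = 21.06%.
Total: 25% + 9.464% + 21.06% = 55.524%.
Rounded: 55.52%.

55.52%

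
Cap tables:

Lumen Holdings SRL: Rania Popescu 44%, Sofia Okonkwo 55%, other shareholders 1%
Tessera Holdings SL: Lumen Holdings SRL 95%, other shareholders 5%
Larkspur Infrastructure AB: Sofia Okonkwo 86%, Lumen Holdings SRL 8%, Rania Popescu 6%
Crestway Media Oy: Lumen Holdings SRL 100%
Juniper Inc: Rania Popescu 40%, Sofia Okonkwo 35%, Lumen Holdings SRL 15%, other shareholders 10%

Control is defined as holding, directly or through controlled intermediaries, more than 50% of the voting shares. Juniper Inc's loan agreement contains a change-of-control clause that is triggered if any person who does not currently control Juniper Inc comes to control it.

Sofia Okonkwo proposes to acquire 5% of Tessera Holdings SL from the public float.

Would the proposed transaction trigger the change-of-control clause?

No

The purchase changes only Sofia's holdings, so Sofia is the only person who could newly come to control Juniper.
Sofia holds 55% of Lumen, so Sofia controls Lumen.
Lumen holds 95% of Tessera, so Sofia controls Tessera.
Sofia and Lumen together hold 86% + 8% = 94% of Larkspur, so Sofia controls Larkspur.
Lumen holds 100% of Crestway, so Sofia controls Crestway.
In Juniper, Sofia's side holds only 35% + 15% = 50%, not > 50%.
So before the transaction, Sofia does not control Juniper.
After the purchase, Sofia holds 5% of Tessera directly.
Lumen and Sofia together hold 95% + 5% = 100% of Tessera, so Sofia controls Tessera.
After the transaction, Sofia's side holds 35% + 15% = 50% of Juniper, not > 50%, so Sofia still does not control Juniper.
No new person acquires control, so the clause is not triggered.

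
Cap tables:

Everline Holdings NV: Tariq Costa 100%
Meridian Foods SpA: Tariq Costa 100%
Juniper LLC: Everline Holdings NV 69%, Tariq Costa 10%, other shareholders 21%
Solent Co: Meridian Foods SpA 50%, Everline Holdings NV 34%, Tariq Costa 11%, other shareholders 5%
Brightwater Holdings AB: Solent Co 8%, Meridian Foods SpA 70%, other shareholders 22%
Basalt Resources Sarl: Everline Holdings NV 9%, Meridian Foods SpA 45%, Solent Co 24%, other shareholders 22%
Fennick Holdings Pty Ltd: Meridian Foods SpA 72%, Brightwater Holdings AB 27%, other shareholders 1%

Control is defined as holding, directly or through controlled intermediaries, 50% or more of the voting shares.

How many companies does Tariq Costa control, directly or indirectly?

7

Tariq holds 100% of Everline, so Tariq controls Everline.
Tariq holds 100% of Meridian, so Tariq controls Meridian.
Everline and Tariq together hold 69% + 10% = 79% of Juniper, so Tariq controls Juniper.
Meridian and Everline and Tariq together hold 50% + 34% + 11% = 95% of Solent, so Tariq controls Solent.
Solent and Meridian together hold 8% + 70% = 78% of Brightwater, so Tariq controls Brightwater.
Everline and Meridian and Solent together hold 9% + 45% + 24% = 78% of Basalt, so Tariq controls Basalt.
Meridian and Brightwater together hold 72% + 27% = 99% of Fennick, so Tariq controls Fennick.
Tariq controls 7 companies.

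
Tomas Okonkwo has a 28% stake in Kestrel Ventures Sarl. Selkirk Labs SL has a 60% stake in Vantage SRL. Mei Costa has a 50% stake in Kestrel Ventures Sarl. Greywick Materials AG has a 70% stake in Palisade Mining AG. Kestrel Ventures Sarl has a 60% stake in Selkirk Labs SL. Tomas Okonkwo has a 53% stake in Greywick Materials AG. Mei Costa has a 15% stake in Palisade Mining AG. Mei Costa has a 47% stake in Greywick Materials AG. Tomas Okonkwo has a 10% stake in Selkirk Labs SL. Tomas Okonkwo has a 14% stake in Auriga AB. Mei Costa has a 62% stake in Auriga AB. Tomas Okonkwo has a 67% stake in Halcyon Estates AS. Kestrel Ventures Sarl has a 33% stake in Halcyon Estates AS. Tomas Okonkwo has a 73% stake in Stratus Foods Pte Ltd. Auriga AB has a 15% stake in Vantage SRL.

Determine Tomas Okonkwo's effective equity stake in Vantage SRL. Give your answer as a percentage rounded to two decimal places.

Tomas reaches Vantage along 3 paths.
Via Kestrel → Selkirk: 28% × 60% × 60% = 10.08%.
Via Selkirk: 10% × 60% = 6%.
Via Auriga: 14% × 15% = 2.1%.
Total: 10.08% + 6% + 2.1% = 18.18%.

18.18%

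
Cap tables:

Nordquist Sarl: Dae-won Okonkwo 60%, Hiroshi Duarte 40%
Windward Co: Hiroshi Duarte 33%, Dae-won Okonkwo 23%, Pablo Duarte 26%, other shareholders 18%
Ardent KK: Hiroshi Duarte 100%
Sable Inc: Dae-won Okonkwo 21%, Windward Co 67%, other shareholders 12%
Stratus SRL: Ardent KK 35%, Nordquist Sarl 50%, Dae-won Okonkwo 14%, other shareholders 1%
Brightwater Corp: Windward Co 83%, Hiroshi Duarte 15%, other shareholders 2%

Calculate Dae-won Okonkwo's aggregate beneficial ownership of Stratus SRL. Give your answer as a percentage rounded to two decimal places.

44.00%

Dae-won reaches Stratus along 2 paths.
Via Nordquist: 60% × 50% = 30%.
Direct stake: 14% = 14%.
Total: 30% + 14% = 44%.
Rounded: 44.00%.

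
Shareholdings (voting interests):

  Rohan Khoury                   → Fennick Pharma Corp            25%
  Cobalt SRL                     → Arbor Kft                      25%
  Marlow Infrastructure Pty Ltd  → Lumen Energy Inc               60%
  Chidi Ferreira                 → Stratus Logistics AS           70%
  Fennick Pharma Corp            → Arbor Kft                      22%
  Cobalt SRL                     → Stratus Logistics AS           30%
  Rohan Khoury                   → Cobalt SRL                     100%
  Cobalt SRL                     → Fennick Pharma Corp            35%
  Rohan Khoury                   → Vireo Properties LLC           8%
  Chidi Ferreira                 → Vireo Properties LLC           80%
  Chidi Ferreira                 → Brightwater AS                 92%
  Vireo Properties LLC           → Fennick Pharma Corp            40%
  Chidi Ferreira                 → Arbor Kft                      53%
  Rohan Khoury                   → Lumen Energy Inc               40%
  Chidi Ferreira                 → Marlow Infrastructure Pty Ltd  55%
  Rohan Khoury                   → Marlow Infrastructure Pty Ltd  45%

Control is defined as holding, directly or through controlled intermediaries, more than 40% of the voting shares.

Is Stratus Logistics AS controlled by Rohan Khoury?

No

Rohan holds 100% of Cobalt, so Rohan controls Cobalt.
Rohan holds 45% of Marlow, so Rohan controls Marlow.
Rohan and Cobalt together hold 25% + 35% = 60% of Fennick, so Rohan controls Fennick.
Fennick and Cobalt together hold 22% + 25% = 47% of Arbor, so Rohan controls Arbor.
Marlow and Rohan together hold 60% + 40% = 100% of Lumen, so Rohan controls Lumen.
In Stratus, Rohan's side holds only 30%, not > 40%.
So Rohan does not control Stratus.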